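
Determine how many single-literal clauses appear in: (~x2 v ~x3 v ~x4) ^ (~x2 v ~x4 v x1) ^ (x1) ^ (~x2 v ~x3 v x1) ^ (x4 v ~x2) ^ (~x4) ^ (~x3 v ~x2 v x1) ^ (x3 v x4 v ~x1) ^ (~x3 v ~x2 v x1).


A unit clause contains exactly one literal.
Unit clauses found: (x1), (~x4).
Count = 2.

2


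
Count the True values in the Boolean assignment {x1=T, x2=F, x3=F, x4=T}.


The weight is the number of variables assigned True.
True variables: x1, x4.
Weight = 2.

2


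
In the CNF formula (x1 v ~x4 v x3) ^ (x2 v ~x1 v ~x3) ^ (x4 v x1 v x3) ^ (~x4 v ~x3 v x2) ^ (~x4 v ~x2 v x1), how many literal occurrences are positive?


Scan each clause for unnegated literals.
Clause 1: 2 positive; Clause 2: 1 positive; Clause 3: 3 positive; Clause 4: 1 positive; Clause 5: 1 positive.
Total positive literal occurrences = 8.

8


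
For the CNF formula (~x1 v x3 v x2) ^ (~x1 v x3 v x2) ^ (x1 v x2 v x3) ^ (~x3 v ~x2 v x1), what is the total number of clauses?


Each group enclosed in parentheses joined by ^ is one clause.
Counting the conjuncts: 4 clauses.

4


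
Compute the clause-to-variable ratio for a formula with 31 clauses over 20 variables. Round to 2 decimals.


Clause-to-variable ratio = clauses / variables.
31 / 20 = 1.55.

1.55


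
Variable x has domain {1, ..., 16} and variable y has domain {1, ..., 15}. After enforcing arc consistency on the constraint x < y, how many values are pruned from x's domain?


For the constraint x < y, x needs a supporting value in y's domain.
x can be at most 14 (one less than y's maximum).
Valid x values from domain: 14 out of 16.
Pruned = 16 - 14 = 2.

2


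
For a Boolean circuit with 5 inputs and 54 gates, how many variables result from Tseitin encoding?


The Tseitin transformation introduces one auxiliary variable per gate.
Total variables = inputs + gates = 5 + 54 = 59.

59


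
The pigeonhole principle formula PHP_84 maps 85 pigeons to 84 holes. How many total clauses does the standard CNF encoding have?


The PHP encoding has two parts:
1) At-least-one-hole clauses: 85 (one per pigeon, each with 84 literals).
2) At-most-one-pigeon-per-hole clauses: 84 holes * C(85,2) = 84 * 3570 = 299880.
Total clauses = 85 + 299880 = 299965.

299965


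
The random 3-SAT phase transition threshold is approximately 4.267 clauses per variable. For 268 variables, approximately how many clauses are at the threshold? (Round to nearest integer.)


The 3-SAT phase transition occurs at approximately 4.267 clauses per variable.
m = 4.267 * 268 = 1143.556.
Rounded to nearest integer: 1144.

1144


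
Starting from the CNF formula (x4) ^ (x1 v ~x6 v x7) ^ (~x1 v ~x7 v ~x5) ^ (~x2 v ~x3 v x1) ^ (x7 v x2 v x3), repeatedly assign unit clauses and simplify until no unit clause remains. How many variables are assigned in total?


Unit propagation repeatedly assigns the literal in any unit clause, then simplifies.
Assignments in order: x4 = T.
No further unit clauses remain.
Total variables assigned = 1.

1


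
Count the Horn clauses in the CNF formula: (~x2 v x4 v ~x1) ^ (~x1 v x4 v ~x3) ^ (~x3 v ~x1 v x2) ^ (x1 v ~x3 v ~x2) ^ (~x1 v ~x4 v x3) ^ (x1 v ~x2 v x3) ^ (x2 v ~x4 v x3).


A Horn clause has at most one positive literal.
Clause 1: 1 positive lit(s) -> Horn
Clause 2: 1 positive lit(s) -> Horn
Clause 3: 1 positive lit(s) -> Horn
Clause 4: 1 positive lit(s) -> Horn
Clause 5: 1 positive lit(s) -> Horn
Clause 6: 2 positive lit(s) -> not Horn
Clause 7: 2 positive lit(s) -> not Horn
Total Horn clauses = 5.

5


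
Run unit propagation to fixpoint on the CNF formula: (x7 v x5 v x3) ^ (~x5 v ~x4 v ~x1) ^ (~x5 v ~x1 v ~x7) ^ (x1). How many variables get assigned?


Unit propagation repeatedly assigns the literal in any unit clause, then simplifies.
Assignments in order: x1 = T.
No further unit clauses remain.
Total variables assigned = 1.

1


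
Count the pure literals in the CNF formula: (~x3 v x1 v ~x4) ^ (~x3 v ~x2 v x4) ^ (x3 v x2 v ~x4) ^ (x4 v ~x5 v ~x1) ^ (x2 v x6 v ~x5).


A pure literal appears in only one polarity across all clauses.
Pure literals: x5 (negative only), x6 (positive only).
Count = 2.

2


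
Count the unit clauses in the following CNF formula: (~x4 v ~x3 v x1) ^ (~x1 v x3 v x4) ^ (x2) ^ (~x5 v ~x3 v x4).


A unit clause contains exactly one literal.
Unit clauses found: (x2).
Count = 1.

1


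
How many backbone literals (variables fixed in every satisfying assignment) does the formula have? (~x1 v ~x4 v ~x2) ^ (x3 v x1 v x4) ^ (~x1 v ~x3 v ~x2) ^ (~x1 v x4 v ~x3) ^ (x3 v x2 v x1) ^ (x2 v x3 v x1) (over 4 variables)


Find all satisfying assignments: 9 model(s).
Check which variables have the same value in every model.
No variable is fixed across all models.
Backbone size = 0.

0


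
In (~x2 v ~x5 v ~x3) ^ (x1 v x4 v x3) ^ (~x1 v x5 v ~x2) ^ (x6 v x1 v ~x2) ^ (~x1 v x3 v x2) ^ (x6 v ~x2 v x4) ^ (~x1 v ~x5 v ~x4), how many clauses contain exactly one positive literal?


A definite clause has exactly one positive literal.
Clause 1: 0 positive -> not definite
Clause 2: 3 positive -> not definite
Clause 3: 1 positive -> definite
Clause 4: 2 positive -> not definite
Clause 5: 2 positive -> not definite
Clause 6: 2 positive -> not definite
Clause 7: 0 positive -> not definite
Definite clause count = 1.

1


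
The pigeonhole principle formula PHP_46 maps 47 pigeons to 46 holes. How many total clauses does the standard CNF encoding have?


The PHP encoding has two parts:
1) At-least-one-hole clauses: 47 (one per pigeon, each with 46 literals).
2) At-most-one-pigeon-per-hole clauses: 46 holes * C(47,2) = 46 * 1081 = 49726.
Total clauses = 47 + 49726 = 49773.

49773


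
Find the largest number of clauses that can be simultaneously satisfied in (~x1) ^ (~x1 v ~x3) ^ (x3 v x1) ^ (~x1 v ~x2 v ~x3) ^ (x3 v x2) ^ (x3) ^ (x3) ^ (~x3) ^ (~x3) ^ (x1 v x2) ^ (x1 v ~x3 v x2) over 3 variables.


Enumerate all 8 truth assignments.
For each, count how many of the 11 clauses are satisfied.
The formula is not fully satisfiable, so the maximum is below 11.
Maximum simultaneously satisfiable clauses = 9.

9


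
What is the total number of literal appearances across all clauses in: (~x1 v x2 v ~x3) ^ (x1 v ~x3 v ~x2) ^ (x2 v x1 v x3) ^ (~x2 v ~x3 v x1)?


Clause lengths: 3, 3, 3, 3.
Sum = 3 + 3 + 3 + 3 = 12.

12


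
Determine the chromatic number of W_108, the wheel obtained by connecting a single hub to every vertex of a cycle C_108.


W_108 consists of the cycle C_108 together with a hub vertex adjacent to every cycle vertex.
The cycle C_108 needs 2 colors (even cycle -> 2).
The hub is adjacent to every cycle vertex, so it must receive a new color distinct from all of them.
Chromatic number = 2 + 1 = 3.

3


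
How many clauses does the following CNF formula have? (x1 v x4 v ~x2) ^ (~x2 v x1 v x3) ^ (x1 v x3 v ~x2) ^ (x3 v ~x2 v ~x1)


Each group enclosed in parentheses joined by ^ is one clause.
Counting the conjuncts: 4 clauses.

4


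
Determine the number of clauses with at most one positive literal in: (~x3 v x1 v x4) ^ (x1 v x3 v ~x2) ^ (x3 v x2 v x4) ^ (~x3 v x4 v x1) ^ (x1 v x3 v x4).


A Horn clause has at most one positive literal.
Clause 1: 2 positive lit(s) -> not Horn
Clause 2: 2 positive lit(s) -> not Horn
Clause 3: 3 positive lit(s) -> not Horn
Clause 4: 2 positive lit(s) -> not Horn
Clause 5: 3 positive lit(s) -> not Horn
Total Horn clauses = 0.

0


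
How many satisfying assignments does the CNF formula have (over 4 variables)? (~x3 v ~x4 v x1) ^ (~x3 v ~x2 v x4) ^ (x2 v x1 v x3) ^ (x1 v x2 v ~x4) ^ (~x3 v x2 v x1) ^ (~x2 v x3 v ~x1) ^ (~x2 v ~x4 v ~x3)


Enumerate all 16 truth assignments over 4 variables.
Test each against every clause.
Satisfying assignments found: 6.

6


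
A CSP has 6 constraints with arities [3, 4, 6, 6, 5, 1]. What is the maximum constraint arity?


The arities are: 3, 4, 6, 6, 5, 1.
Scan for the maximum value.
Maximum arity = 6.

6


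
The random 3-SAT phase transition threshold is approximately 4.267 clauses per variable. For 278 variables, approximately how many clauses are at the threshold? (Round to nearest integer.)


The 3-SAT phase transition occurs at approximately 4.267 clauses per variable.
m = 4.267 * 278 = 1186.226.
Rounded to nearest integer: 1186.

1186


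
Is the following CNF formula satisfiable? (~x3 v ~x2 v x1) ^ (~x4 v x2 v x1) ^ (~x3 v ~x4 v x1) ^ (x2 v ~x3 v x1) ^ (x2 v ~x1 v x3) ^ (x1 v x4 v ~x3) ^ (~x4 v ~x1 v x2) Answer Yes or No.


Check all 16 possible truth assignments.
Number of satisfying assignments found: 8.
The formula is satisfiable.

Yes


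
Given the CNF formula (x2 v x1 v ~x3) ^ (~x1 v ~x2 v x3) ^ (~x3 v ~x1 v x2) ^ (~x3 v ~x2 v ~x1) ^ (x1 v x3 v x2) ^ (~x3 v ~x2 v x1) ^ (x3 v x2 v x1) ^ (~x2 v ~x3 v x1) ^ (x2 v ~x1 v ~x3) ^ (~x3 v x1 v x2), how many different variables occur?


Identify each distinct variable in the formula.
Variables found: x1, x2, x3.
Total distinct variables = 3.

3


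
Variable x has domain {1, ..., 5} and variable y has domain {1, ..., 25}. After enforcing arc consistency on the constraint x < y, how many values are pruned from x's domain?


For the constraint x < y, x needs a supporting value in y's domain.
x can be at most 24 (one less than y's maximum).
Valid x values from domain: 5 out of 5.
Pruned = 5 - 5 = 0.

0


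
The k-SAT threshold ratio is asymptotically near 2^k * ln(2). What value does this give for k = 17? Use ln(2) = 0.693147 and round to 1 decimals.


Using the asymptotic formula: threshold ~ 2^k * ln(2).
2^17 = 131072.
131072 * 0.693147 = 90852.2.

90852.2


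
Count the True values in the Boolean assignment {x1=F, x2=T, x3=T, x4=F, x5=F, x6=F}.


The weight is the number of variables assigned True.
True variables: x2, x3.
Weight = 2.

2


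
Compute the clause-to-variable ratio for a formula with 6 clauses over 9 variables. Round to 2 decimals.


Clause-to-variable ratio = clauses / variables.
6 / 9 = 0.67.

0.67


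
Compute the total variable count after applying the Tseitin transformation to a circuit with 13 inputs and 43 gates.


The Tseitin transformation introduces one auxiliary variable per gate.
Total variables = inputs + gates = 13 + 43 = 56.

56


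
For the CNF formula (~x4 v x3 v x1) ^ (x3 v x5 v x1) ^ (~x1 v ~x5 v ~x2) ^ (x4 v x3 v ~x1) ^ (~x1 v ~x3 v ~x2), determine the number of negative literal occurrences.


Scan each clause for negated literals.
Clause 1: 1 negative; Clause 2: 0 negative; Clause 3: 3 negative; Clause 4: 1 negative; Clause 5: 3 negative.
Total negative literal occurrences = 8.

8


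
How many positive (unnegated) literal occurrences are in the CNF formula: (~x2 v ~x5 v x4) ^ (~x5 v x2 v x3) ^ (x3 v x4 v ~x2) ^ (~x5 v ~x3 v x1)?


Scan each clause for unnegated literals.
Clause 1: 1 positive; Clause 2: 2 positive; Clause 3: 2 positive; Clause 4: 1 positive.
Total positive literal occurrences = 6.

6


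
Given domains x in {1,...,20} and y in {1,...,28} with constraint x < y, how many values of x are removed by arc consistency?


For the constraint x < y, x needs a supporting value in y's domain.
x can be at most 27 (one less than y's maximum).
Valid x values from domain: 20 out of 20.
Pruned = 20 - 20 = 0.

0


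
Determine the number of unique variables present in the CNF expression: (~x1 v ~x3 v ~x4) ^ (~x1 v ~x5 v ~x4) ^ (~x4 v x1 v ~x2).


Identify each distinct variable in the formula.
Variables found: x1, x2, x3, x4, x5.
Total distinct variables = 5.

5


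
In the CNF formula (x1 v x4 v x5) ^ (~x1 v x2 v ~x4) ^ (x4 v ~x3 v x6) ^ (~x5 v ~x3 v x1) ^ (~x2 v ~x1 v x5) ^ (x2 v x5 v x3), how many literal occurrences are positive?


Scan each clause for unnegated literals.
Clause 1: 3 positive; Clause 2: 1 positive; Clause 3: 2 positive; Clause 4: 1 positive; Clause 5: 1 positive; Clause 6: 3 positive.
Total positive literal occurrences = 11.

11


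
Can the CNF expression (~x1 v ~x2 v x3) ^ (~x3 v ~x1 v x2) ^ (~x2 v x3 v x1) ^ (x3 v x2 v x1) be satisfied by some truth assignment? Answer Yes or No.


Check all 8 possible truth assignments.
Number of satisfying assignments found: 4.
The formula is satisfiable.

Yes


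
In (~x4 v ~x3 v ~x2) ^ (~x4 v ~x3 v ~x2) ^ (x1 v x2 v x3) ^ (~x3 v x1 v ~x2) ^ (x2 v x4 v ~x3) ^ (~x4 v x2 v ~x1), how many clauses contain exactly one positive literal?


A definite clause has exactly one positive literal.
Clause 1: 0 positive -> not definite
Clause 2: 0 positive -> not definite
Clause 3: 3 positive -> not definite
Clause 4: 1 positive -> definite
Clause 5: 2 positive -> not definite
Clause 6: 1 positive -> definite
Definite clause count = 2.

2


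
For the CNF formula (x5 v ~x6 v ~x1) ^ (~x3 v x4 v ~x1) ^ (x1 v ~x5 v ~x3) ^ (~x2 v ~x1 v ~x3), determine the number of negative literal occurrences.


Scan each clause for negated literals.
Clause 1: 2 negative; Clause 2: 2 negative; Clause 3: 2 negative; Clause 4: 3 negative.
Total negative literal occurrences = 9.

9


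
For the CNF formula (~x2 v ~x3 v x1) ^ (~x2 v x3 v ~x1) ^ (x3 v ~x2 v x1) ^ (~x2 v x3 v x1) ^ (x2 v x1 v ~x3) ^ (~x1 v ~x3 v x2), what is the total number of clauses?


Each group enclosed in parentheses joined by ^ is one clause.
Counting the conjuncts: 6 clauses.

6


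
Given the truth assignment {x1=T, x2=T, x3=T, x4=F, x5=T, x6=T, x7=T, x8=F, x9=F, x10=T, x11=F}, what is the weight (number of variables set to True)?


The weight is the number of variables assigned True.
True variables: x1, x2, x3, x5, x6, x7, x10.
Weight = 7.

7


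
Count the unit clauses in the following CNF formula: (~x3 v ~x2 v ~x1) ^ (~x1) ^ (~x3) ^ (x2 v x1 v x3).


A unit clause contains exactly one literal.
Unit clauses found: (~x1), (~x3).
Count = 2.

2


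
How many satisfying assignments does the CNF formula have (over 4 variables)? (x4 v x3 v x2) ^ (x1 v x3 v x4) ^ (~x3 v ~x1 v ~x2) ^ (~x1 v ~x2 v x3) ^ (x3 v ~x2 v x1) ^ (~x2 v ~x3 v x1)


Enumerate all 16 truth assignments over 4 variables.
Test each against every clause.
Satisfying assignments found: 6.

6


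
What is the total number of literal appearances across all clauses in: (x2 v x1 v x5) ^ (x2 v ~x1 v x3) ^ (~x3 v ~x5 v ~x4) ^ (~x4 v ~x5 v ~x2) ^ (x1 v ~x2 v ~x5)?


Clause lengths: 3, 3, 3, 3, 3.
Sum = 3 + 3 + 3 + 3 + 3 = 15.

15


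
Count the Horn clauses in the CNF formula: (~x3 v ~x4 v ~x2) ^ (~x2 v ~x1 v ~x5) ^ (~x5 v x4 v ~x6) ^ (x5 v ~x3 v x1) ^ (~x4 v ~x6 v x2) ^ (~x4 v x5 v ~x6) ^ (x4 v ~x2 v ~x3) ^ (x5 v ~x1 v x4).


A Horn clause has at most one positive literal.
Clause 1: 0 positive lit(s) -> Horn
Clause 2: 0 positive lit(s) -> Horn
Clause 3: 1 positive lit(s) -> Horn
Clause 4: 2 positive lit(s) -> not Horn
Clause 5: 1 positive lit(s) -> Horn
Clause 6: 1 positive lit(s) -> Horn
Clause 7: 1 positive lit(s) -> Horn
Clause 8: 2 positive lit(s) -> not Horn
Total Horn clauses = 6.

6


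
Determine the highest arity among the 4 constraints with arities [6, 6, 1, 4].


The arities are: 6, 6, 1, 4.
Scan for the maximum value.
Maximum arity = 6.

6


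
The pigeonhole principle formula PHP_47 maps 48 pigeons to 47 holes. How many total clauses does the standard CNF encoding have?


The PHP encoding has two parts:
1) At-least-one-hole clauses: 48 (one per pigeon, each with 47 literals).
2) At-most-one-pigeon-per-hole clauses: 47 holes * C(48,2) = 47 * 1128 = 53016.
Total clauses = 48 + 53016 = 53064.

53064


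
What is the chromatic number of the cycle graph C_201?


An odd cycle cannot be 2-colored: alternating two colors around the cycle returns to the start with a conflict.
Since 201 is odd, three colors are required (and three suffice).
Chromatic number = 3.

3


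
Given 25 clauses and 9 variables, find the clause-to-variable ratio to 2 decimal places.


Clause-to-variable ratio = clauses / variables.
25 / 9 = 2.78.

2.78


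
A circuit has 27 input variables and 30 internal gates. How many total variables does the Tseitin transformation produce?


The Tseitin transformation introduces one auxiliary variable per gate.
Total variables = inputs + gates = 27 + 30 = 57.

57


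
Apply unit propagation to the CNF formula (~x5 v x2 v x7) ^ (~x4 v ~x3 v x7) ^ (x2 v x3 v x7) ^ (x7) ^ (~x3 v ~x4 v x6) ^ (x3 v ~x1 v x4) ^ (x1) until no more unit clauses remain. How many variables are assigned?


Unit propagation repeatedly assigns the literal in any unit clause, then simplifies.
Assignments in order: x7 = T, x1 = T.
No further unit clauses remain.
Total variables assigned = 2.

2


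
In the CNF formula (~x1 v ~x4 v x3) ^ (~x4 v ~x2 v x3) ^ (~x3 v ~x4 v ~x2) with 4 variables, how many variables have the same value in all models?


Find all satisfying assignments: 11 model(s).
Check which variables have the same value in every model.
No variable is fixed across all models.
Backbone size = 0.

0


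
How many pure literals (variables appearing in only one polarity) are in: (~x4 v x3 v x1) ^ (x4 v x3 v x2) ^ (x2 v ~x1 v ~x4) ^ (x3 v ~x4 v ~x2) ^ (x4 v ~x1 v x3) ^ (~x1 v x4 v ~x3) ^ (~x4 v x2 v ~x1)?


A pure literal appears in only one polarity across all clauses.
No pure literals found.
Count = 0.

0


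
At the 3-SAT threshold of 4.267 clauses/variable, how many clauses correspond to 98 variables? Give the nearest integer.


The 3-SAT phase transition occurs at approximately 4.267 clauses per variable.
m = 4.267 * 98 = 418.166.
Rounded to nearest integer: 418.

418


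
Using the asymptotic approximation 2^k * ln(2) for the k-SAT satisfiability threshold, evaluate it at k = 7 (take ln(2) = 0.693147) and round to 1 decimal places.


Using the asymptotic formula: threshold ~ 2^k * ln(2).
2^7 = 128.
128 * 0.693147 = 88.7.

88.7


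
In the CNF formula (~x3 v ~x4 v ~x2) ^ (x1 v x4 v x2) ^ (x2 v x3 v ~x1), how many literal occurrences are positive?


Scan each clause for unnegated literals.
Clause 1: 0 positive; Clause 2: 3 positive; Clause 3: 2 positive.
Total positive literal occurrences = 5.

5


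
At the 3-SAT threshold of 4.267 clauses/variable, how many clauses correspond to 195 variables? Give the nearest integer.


The 3-SAT phase transition occurs at approximately 4.267 clauses per variable.
m = 4.267 * 195 = 832.065.
Rounded to nearest integer: 832.

832


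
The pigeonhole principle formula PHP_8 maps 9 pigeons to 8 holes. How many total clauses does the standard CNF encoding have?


The PHP encoding has two parts:
1) At-least-one-hole clauses: 9 (one per pigeon, each with 8 literals).
2) At-most-one-pigeon-per-hole clauses: 8 holes * C(9,2) = 8 * 36 = 288.
Total clauses = 9 + 288 = 297.

297


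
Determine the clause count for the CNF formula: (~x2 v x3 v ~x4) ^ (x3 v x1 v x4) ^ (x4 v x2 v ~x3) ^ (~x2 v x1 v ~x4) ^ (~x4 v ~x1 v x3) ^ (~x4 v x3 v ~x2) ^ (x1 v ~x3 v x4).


Each group enclosed in parentheses joined by ^ is one clause.
Counting the conjuncts: 7 clauses.

7


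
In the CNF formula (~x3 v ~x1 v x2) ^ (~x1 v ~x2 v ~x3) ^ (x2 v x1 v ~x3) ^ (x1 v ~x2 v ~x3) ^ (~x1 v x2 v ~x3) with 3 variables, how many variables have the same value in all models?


Find all satisfying assignments: 4 model(s).
Check which variables have the same value in every model.
Fixed variables: x3=F.
Backbone size = 1.

1


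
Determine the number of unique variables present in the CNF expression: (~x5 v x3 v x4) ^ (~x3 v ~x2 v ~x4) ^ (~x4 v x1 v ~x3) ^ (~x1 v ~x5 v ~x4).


Identify each distinct variable in the formula.
Variables found: x1, x2, x3, x4, x5.
Total distinct variables = 5.

5


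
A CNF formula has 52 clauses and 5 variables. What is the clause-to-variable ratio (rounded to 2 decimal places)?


Clause-to-variable ratio = clauses / variables.
52 / 5 = 10.4.

10.4


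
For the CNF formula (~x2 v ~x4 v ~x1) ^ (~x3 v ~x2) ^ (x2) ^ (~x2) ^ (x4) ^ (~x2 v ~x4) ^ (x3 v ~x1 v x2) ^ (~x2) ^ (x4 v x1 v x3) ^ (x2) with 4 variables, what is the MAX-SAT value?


Enumerate all 16 truth assignments.
For each, count how many of the 10 clauses are satisfied.
The formula is not fully satisfiable, so the maximum is below 10.
Maximum simultaneously satisfiable clauses = 8.

8


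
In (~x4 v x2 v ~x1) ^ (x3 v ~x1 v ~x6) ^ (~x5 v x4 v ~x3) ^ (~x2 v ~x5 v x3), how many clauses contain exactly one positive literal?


A definite clause has exactly one positive literal.
Clause 1: 1 positive -> definite
Clause 2: 1 positive -> definite
Clause 3: 1 positive -> definite
Clause 4: 1 positive -> definite
Definite clause count = 4.

4


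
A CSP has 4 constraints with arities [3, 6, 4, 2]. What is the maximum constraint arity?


The arities are: 3, 6, 4, 2.
Scan for the maximum value.
Maximum arity = 6.

6


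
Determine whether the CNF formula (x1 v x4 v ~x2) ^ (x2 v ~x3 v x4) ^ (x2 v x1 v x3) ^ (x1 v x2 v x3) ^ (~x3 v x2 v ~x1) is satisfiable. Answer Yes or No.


Check all 16 possible truth assignments.
Number of satisfying assignments found: 9.
The formula is satisfiable.

Yes


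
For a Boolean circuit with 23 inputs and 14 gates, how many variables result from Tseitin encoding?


The Tseitin transformation introduces one auxiliary variable per gate.
Total variables = inputs + gates = 23 + 14 = 37.

37


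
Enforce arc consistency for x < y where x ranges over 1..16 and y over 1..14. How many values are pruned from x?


For the constraint x < y, x needs a supporting value in y's domain.
x can be at most 13 (one less than y's maximum).
Valid x values from domain: 13 out of 16.
Pruned = 16 - 13 = 3.

3


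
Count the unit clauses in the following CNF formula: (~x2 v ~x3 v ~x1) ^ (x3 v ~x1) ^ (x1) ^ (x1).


A unit clause contains exactly one literal.
Unit clauses found: (x1), (x1).
Count = 2.

2


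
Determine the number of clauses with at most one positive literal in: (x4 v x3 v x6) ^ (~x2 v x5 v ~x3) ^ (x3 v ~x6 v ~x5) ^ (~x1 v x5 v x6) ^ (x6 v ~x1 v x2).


A Horn clause has at most one positive literal.
Clause 1: 3 positive lit(s) -> not Horn
Clause 2: 1 positive lit(s) -> Horn
Clause 3: 1 positive lit(s) -> Horn
Clause 4: 2 positive lit(s) -> not Horn
Clause 5: 2 positive lit(s) -> not Horn
Total Horn clauses = 2.

2


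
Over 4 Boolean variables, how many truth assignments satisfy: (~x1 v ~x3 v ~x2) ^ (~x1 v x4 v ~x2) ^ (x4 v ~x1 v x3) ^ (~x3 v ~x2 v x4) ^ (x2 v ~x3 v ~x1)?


Enumerate all 16 truth assignments over 4 variables.
Test each against every clause.
Satisfying assignments found: 9.

9


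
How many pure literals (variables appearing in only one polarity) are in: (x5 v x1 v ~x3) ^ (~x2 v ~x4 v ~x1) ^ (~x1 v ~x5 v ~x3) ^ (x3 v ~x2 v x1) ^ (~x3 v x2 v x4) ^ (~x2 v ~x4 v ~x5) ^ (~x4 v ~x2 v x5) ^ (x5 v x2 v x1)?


A pure literal appears in only one polarity across all clauses.
No pure literals found.
Count = 0.

0


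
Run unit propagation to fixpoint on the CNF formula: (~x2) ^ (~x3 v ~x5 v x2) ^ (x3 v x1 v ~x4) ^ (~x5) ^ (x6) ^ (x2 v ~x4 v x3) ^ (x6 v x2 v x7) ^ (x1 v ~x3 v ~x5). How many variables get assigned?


Unit propagation repeatedly assigns the literal in any unit clause, then simplifies.
Assignments in order: x2 = F, x5 = F, x6 = T.
No further unit clauses remain.
Total variables assigned = 3.

3


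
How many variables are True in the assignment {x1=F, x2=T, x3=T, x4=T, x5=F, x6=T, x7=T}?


The weight is the number of variables assigned True.
True variables: x2, x3, x4, x6, x7.
Weight = 5.

5


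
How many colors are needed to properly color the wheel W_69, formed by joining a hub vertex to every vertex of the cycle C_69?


W_69 consists of the cycle C_69 together with a hub vertex adjacent to every cycle vertex.
The cycle C_69 needs 3 colors (odd cycle -> 3).
The hub is adjacent to every cycle vertex, so it must receive a new color distinct from all of them.
Chromatic number = 3 + 1 = 4.

4


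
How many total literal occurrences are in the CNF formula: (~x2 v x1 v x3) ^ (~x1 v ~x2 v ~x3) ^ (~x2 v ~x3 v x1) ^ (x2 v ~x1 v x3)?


Clause lengths: 3, 3, 3, 3.
Sum = 3 + 3 + 3 + 3 = 12.

12


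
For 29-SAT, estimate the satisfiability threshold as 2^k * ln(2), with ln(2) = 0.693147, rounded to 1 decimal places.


Using the asymptotic formula: threshold ~ 2^k * ln(2).
2^29 = 536870912.
536870912 * 0.693147 = 372130462.0.

372130462.0


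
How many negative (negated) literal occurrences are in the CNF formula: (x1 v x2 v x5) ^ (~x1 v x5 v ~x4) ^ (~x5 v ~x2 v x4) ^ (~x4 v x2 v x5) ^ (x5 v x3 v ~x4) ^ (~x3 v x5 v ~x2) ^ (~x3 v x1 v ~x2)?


Scan each clause for negated literals.
Clause 1: 0 negative; Clause 2: 2 negative; Clause 3: 2 negative; Clause 4: 1 negative; Clause 5: 1 negative; Clause 6: 2 negative; Clause 7: 2 negative.
Total negative literal occurrences = 10.

10


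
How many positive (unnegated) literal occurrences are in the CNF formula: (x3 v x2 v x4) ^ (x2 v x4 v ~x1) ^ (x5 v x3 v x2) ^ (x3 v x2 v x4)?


Scan each clause for unnegated literals.
Clause 1: 3 positive; Clause 2: 2 positive; Clause 3: 3 positive; Clause 4: 3 positive.
Total positive literal occurrences = 11.

11


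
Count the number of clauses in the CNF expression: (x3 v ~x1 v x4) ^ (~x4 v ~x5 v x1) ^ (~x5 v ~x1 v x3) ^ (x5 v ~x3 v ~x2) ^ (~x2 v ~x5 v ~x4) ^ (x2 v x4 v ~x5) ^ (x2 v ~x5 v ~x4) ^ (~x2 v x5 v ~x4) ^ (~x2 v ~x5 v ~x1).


Each group enclosed in parentheses joined by ^ is one clause.
Counting the conjuncts: 9 clauses.

9


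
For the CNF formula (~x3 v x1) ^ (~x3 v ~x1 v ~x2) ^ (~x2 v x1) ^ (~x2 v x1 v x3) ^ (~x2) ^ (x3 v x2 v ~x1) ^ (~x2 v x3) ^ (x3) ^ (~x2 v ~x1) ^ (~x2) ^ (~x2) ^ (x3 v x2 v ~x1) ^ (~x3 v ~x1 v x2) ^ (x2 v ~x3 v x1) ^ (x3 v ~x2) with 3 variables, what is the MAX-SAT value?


Enumerate all 8 truth assignments.
For each, count how many of the 15 clauses are satisfied.
The formula is not fully satisfiable, so the maximum is below 15.
Maximum simultaneously satisfiable clauses = 14.

14


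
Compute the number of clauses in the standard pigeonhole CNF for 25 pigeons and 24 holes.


The PHP encoding has two parts:
1) At-least-one-hole clauses: 25 (one per pigeon, each with 24 literals).
2) At-most-one-pigeon-per-hole clauses: 24 holes * C(25,2) = 24 * 300 = 7200.
Total clauses = 25 + 7200 = 7225.

7225


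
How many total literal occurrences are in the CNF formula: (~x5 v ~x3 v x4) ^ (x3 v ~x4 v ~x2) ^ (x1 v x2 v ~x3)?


Clause lengths: 3, 3, 3.
Sum = 3 + 3 + 3 = 9.

9


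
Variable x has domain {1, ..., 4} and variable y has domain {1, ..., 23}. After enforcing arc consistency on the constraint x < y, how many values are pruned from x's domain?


For the constraint x < y, x needs a supporting value in y's domain.
x can be at most 22 (one less than y's maximum).
Valid x values from domain: 4 out of 4.
Pruned = 4 - 4 = 0.

0


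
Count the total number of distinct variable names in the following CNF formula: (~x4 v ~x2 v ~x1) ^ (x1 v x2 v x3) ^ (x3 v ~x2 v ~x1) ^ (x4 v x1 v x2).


Identify each distinct variable in the formula.
Variables found: x1, x2, x3, x4.
Total distinct variables = 4.

4


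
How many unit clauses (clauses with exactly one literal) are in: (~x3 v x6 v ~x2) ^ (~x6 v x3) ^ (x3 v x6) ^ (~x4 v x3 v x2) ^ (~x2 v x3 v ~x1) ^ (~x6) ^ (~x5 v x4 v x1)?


A unit clause contains exactly one literal.
Unit clauses found: (~x6).
Count = 1.

1


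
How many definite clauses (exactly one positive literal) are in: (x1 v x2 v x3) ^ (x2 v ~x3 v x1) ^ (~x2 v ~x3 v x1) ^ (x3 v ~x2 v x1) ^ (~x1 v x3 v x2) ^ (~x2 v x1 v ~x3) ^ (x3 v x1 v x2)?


A definite clause has exactly one positive literal.
Clause 1: 3 positive -> not definite
Clause 2: 2 positive -> not definite
Clause 3: 1 positive -> definite
Clause 4: 2 positive -> not definite
Clause 5: 2 positive -> not definite
Clause 6: 1 positive -> definite
Clause 7: 3 positive -> not definite
Definite clause count = 2.

2


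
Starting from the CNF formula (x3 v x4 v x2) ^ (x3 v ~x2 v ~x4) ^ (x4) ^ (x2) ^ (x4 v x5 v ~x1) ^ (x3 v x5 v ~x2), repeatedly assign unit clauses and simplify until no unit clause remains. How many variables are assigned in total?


Unit propagation repeatedly assigns the literal in any unit clause, then simplifies.
Assignments in order: x4 = T, x2 = T, x3 = T.
No further unit clauses remain.
Total variables assigned = 3.

3


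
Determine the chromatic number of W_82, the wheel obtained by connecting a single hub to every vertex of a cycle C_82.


W_82 consists of the cycle C_82 together with a hub vertex adjacent to every cycle vertex.
The cycle C_82 needs 2 colors (even cycle -> 2).
The hub is adjacent to every cycle vertex, so it must receive a new color distinct from all of them.
Chromatic number = 2 + 1 = 3.

3


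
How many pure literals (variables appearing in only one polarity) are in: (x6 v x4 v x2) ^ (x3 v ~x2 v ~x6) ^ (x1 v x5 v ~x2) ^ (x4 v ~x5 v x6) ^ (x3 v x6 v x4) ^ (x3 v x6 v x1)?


A pure literal appears in only one polarity across all clauses.
Pure literals: x1 (positive only), x3 (positive only), x4 (positive only).
Count = 3.

3


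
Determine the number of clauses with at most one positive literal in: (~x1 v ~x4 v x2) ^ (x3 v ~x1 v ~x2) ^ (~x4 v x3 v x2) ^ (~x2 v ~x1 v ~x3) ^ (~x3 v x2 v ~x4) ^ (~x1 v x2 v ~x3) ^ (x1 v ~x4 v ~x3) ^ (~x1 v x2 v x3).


A Horn clause has at most one positive literal.
Clause 1: 1 positive lit(s) -> Horn
Clause 2: 1 positive lit(s) -> Horn
Clause 3: 2 positive lit(s) -> not Horn
Clause 4: 0 positive lit(s) -> Horn
Clause 5: 1 positive lit(s) -> Horn
Clause 6: 1 positive lit(s) -> Horn
Clause 7: 1 positive lit(s) -> Horn
Clause 8: 2 positive lit(s) -> not Horn
Total Horn clauses = 6.

6


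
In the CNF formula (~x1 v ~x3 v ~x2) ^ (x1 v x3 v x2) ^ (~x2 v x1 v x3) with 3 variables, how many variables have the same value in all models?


Find all satisfying assignments: 5 model(s).
Check which variables have the same value in every model.
No variable is fixed across all models.
Backbone size = 0.

0


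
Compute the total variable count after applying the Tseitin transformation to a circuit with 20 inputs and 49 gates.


The Tseitin transformation introduces one auxiliary variable per gate.
Total variables = inputs + gates = 20 + 49 = 69.

69


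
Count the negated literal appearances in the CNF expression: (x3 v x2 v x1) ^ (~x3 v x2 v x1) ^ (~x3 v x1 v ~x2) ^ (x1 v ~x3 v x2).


Scan each clause for negated literals.
Clause 1: 0 negative; Clause 2: 1 negative; Clause 3: 2 negative; Clause 4: 1 negative.
Total negative literal occurrences = 4.

4


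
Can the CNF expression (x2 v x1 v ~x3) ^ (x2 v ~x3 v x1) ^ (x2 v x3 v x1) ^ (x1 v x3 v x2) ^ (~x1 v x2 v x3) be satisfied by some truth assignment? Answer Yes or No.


Check all 8 possible truth assignments.
Number of satisfying assignments found: 5.
The formula is satisfiable.

Yes


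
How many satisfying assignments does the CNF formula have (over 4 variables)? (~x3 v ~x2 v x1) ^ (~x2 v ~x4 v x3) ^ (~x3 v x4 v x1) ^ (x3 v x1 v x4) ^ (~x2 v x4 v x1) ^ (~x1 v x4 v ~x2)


Enumerate all 16 truth assignments over 4 variables.
Test each against every clause.
Satisfying assignments found: 7.

7


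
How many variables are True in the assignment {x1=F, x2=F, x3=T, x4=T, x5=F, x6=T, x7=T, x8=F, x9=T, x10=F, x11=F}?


The weight is the number of variables assigned True.
True variables: x3, x4, x6, x7, x9.
Weight = 5.

5


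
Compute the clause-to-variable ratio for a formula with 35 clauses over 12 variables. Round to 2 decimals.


Clause-to-variable ratio = clauses / variables.
35 / 12 = 2.92.

2.92


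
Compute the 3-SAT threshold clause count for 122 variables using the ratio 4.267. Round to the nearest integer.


The 3-SAT phase transition occurs at approximately 4.267 clauses per variable.
m = 4.267 * 122 = 520.574.
Rounded to nearest integer: 521.

521


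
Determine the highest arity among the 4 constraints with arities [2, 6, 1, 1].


The arities are: 2, 6, 1, 1.
Scan for the maximum value.
Maximum arity = 6.

6


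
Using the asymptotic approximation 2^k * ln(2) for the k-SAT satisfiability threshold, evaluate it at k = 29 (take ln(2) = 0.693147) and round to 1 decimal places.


Using the asymptotic formula: threshold ~ 2^k * ln(2).
2^29 = 536870912.
536870912 * 0.693147 = 372130462.0.

372130462.0


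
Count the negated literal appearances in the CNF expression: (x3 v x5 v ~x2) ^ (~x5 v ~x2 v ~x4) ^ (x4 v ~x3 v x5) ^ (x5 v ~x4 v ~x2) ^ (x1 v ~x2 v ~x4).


Scan each clause for negated literals.
Clause 1: 1 negative; Clause 2: 3 negative; Clause 3: 1 negative; Clause 4: 2 negative; Clause 5: 2 negative.
Total negative literal occurrences = 9.

9


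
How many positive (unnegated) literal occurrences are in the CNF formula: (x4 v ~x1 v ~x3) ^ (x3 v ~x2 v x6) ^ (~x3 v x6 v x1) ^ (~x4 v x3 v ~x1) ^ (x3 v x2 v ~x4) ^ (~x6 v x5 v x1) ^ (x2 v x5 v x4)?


Scan each clause for unnegated literals.
Clause 1: 1 positive; Clause 2: 2 positive; Clause 3: 2 positive; Clause 4: 1 positive; Clause 5: 2 positive; Clause 6: 2 positive; Clause 7: 3 positive.
Total positive literal occurrences = 13.

13


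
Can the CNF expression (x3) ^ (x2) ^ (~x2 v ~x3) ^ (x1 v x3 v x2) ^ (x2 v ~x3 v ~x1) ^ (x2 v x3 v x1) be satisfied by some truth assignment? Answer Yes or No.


Check all 8 possible truth assignments.
Number of satisfying assignments found: 0.
The formula is unsatisfiable.

No


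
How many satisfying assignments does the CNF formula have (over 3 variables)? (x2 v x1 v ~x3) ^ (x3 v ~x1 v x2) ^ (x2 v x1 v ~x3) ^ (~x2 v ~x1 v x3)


Enumerate all 8 truth assignments over 3 variables.
Test each against every clause.
Satisfying assignments found: 5.

5


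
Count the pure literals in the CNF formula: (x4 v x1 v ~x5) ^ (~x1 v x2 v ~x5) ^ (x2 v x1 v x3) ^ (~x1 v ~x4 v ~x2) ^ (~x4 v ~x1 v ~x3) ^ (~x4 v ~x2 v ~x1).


A pure literal appears in only one polarity across all clauses.
Pure literals: x5 (negative only).
Count = 1.

1


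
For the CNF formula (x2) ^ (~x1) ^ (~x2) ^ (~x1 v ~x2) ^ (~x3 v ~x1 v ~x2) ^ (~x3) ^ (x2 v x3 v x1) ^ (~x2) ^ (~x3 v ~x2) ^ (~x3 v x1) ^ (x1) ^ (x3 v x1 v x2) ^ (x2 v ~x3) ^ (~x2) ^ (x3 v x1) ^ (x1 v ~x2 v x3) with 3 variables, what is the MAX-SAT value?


Enumerate all 8 truth assignments.
For each, count how many of the 16 clauses are satisfied.
The formula is not fully satisfiable, so the maximum is below 16.
Maximum simultaneously satisfiable clauses = 14.

14


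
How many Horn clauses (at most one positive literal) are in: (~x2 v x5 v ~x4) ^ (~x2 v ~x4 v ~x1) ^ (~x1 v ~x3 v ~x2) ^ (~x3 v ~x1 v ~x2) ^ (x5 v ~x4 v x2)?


A Horn clause has at most one positive literal.
Clause 1: 1 positive lit(s) -> Horn
Clause 2: 0 positive lit(s) -> Horn
Clause 3: 0 positive lit(s) -> Horn
Clause 4: 0 positive lit(s) -> Horn
Clause 5: 2 positive lit(s) -> not Horn
Total Horn clauses = 4.

4


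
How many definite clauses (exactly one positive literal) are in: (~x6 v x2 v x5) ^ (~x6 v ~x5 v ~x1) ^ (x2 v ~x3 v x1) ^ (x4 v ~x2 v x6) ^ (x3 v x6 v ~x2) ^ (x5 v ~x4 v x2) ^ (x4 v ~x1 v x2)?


A definite clause has exactly one positive literal.
Clause 1: 2 positive -> not definite
Clause 2: 0 positive -> not definite
Clause 3: 2 positive -> not definite
Clause 4: 2 positive -> not definite
Clause 5: 2 positive -> not definite
Clause 6: 2 positive -> not definite
Clause 7: 2 positive -> not definite
Definite clause count = 0.

0


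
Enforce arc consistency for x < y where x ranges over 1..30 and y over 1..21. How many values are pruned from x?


For the constraint x < y, x needs a supporting value in y's domain.
x can be at most 20 (one less than y's maximum).
Valid x values from domain: 20 out of 30.
Pruned = 30 - 20 = 10.

10


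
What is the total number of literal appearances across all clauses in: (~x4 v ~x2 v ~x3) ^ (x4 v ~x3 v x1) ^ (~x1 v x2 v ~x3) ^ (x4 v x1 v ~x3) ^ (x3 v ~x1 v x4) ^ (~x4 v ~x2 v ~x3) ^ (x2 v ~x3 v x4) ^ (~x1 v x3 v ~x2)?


Clause lengths: 3, 3, 3, 3, 3, 3, 3, 3.
Sum = 3 + 3 + 3 + 3 + 3 + 3 + 3 + 3 = 24.

24


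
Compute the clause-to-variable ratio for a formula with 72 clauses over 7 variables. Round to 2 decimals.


Clause-to-variable ratio = clauses / variables.
72 / 7 = 10.29.

10.29


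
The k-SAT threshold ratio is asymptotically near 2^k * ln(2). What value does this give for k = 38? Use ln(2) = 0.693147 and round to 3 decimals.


Using the asymptotic formula: threshold ~ 2^k * ln(2).
2^38 = 274877906944.
274877906944 * 0.693147 = 190530796564.513.

190530796564.513


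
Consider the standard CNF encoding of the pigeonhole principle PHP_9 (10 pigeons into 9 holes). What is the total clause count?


The PHP encoding has two parts:
1) At-least-one-hole clauses: 10 (one per pigeon, each with 9 literals).
2) At-most-one-pigeon-per-hole clauses: 9 holes * C(10,2) = 9 * 45 = 405.
Total clauses = 10 + 405 = 415.

415


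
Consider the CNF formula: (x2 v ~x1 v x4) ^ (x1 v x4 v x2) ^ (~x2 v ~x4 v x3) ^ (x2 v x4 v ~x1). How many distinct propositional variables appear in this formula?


Identify each distinct variable in the formula.
Variables found: x1, x2, x3, x4.
Total distinct variables = 4.

4


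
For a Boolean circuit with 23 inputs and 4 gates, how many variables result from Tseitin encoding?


The Tseitin transformation introduces one auxiliary variable per gate.
Total variables = inputs + gates = 23 + 4 = 27.

27


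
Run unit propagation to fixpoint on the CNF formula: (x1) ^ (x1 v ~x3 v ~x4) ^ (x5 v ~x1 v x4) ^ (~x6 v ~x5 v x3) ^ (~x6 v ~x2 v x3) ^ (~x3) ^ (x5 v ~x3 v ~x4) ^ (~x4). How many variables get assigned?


Unit propagation repeatedly assigns the literal in any unit clause, then simplifies.
Assignments in order: x1 = T, x3 = F, x4 = F, x5 = T, x6 = F.
No further unit clauses remain.
Total variables assigned = 5.

5


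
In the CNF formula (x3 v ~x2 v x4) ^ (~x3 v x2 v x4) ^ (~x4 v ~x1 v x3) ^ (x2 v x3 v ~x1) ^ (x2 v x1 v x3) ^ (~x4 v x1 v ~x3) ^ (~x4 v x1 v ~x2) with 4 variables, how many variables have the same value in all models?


Find all satisfying assignments: 4 model(s).
Check which variables have the same value in every model.
Fixed variables: x3=T.
Backbone size = 1.

1


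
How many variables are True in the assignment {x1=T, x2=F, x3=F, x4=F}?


The weight is the number of variables assigned True.
True variables: x1.
Weight = 1.

1


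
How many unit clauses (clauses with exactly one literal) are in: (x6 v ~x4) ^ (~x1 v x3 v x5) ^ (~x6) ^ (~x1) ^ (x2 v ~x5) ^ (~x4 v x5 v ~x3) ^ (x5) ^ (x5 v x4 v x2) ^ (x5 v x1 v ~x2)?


A unit clause contains exactly one literal.
Unit clauses found: (~x6), (~x1), (x5).
Count = 3.

3


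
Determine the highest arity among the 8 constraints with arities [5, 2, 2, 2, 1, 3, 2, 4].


The arities are: 5, 2, 2, 2, 1, 3, 2, 4.
Scan for the maximum value.
Maximum arity = 5.

5


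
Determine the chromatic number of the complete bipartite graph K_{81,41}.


K_{81,41} is bipartite by definition: the two parts are independent sets, with every edge crossing between them.
Color all vertices in one part with color 1 and all vertices in the other part with color 2.
Since the graph has at least one edge, one color does not suffice.
Chromatic number = 2.

2


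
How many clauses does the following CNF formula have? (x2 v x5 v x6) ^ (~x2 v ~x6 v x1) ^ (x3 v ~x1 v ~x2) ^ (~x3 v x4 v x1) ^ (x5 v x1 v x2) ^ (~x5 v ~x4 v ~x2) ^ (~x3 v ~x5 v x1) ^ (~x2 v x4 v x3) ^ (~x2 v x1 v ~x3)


Each group enclosed in parentheses joined by ^ is one clause.
Counting the conjuncts: 9 clauses.

9


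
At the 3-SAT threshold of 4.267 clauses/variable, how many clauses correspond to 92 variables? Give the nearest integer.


The 3-SAT phase transition occurs at approximately 4.267 clauses per variable.
m = 4.267 * 92 = 392.564.
Rounded to nearest integer: 393.

393


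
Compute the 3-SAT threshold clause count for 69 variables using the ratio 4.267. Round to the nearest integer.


The 3-SAT phase transition occurs at approximately 4.267 clauses per variable.
m = 4.267 * 69 = 294.423.
Rounded to nearest integer: 294.

294
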